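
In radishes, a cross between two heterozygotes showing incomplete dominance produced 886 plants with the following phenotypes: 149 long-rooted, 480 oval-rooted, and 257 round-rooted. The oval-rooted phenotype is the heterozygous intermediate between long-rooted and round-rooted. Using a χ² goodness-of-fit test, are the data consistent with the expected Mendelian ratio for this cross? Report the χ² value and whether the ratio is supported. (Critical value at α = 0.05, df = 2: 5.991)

With incomplete dominance, a heterozygote × heterozygote cross gives a 1:2:1 phenotypic ratio.
Total ratio parts = 4. Expected numbers out of 886:
  long-rooted: 886 × 1/4 = 221.5
  oval-rooted: 886 × 2/4 = 443
  round-rooted: 886 × 1/4 = 221.5
χ² = Σ (O − E)² / E
  long-rooted: (149 − 221.5)² / 221.5 = 23.7302
  oval-rooted: (480 − 443)² / 443 = 3.0903
  round-rooted: (257 − 221.5)² / 221.5 = 5.6896
χ² = 23.7302 + 3.0903 + 5.6896 = 32.5101 ≈ 32.510
Degrees of freedom = 3 − 1 = 2; critical value at α = 0.05 is 5.991.
Since 32.510 > 5.991, we reject the null hypothesis — the data do not fit the 1:2:1 ratio.

32.510; not consistent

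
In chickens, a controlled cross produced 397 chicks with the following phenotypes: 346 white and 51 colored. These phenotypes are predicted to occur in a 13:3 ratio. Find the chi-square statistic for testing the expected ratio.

The 13:3 ratio has 16 parts, so with N = 397 the expected counts are:
  white: 397 × 13/16 = 322.5625
  colored: 397 × 3/16 = 74.4375
χ² = Σ (O − E)² / E
  white: (346 − 322.5625)² / 322.5625 = 1.7030
  colored: (51 − 74.4375)² / 74.4375 = 7.3796
χ² = 1.7030 + 7.3796 = 9.0826 ≈ 9.083

9.083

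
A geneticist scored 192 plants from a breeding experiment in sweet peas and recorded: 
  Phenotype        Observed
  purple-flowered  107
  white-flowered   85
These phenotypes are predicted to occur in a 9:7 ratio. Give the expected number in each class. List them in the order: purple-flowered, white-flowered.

The 9:7 ratio has 16 parts, so with N = 192 the expected counts are:
  purple-flowered: 192 × 9/16 = 108
  white-flowered: 192 × 7/16 = 84

108, 84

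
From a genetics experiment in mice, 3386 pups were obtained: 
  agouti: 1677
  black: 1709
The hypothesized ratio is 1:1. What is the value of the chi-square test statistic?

Expected counts for N = 3386 under a 1:1 ratio (total parts = 2):
  agouti: 3386 × 1/2 = 1693
  black: 3386 × 1/2 = 1693
χ² = Σ (O − E)² / E
  agouti: (1677 − 1693)² / 1693 = 0.1512
  black: (1709 − 1693)² / 1693 = 0.1512
χ² = 0.1512 + 0.1512 = 0.3024 ≈ 0.302

0.302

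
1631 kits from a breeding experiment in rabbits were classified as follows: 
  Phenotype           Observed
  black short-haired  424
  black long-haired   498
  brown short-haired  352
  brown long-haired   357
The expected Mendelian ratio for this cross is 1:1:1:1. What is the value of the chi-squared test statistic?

Under the 1:1:1:1 hypothesis (Σ ratio = 4, N = 1631):
  black short-haired: 1631 × 1/4 = 407.75
  black long-haired: 1631 × 1/4 = 407.75
  brown short-haired: 1631 × 1/4 = 407.75
  brown long-haired: 1631 × 1/4 = 407.75
χ² = Σ (O − E)² / E
  black short-haired: (424 − 407.75)² / 407.75 = 0.6476
  black long-haired: (498 − 407.75)² / 407.75 = 19.9756
  brown short-haired: (352 − 407.75)² / 407.75 = 7.6225
  brown long-haired: (357 − 407.75)² / 407.75 = 6.3165
χ² = 0.6476 + 19.9756 + 7.6225 + 6.3165 = 34.5622 ≈ 34.562

34.562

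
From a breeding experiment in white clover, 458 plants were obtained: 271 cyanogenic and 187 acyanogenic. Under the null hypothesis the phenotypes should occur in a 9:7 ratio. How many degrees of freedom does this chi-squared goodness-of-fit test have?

A goodness-of-fit test with 2 phenotype classes has df = 2 − 1 = 1.

1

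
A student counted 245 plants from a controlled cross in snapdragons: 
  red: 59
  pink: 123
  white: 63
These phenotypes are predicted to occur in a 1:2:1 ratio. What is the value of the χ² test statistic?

0.135

The 1:2:1 ratio has 4 parts, so with N = 245 the expected counts are:
  red: 245 × 1/4 = 61.25
  pink: 245 × 2/4 = 122.5
  white: 245 × 1/4 = 61.25
χ² = Σ (O − E)² / E
  red: (59 − 61.25)² / 61.25 = 0.0827
  pink: (123 − 122.5)² / 122.5 = 0.0020
  white: (63 − 61.25)² / 61.25 = 0.0500
χ² = 0.0827 + 0.0020 + 0.0500 = 0.1347 ≈ 0.135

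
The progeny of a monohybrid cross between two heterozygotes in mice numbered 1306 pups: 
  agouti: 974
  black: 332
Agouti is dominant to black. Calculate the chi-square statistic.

For a monohybrid cross between heterozygotes with complete dominance, the expected phenotypic ratio is 3:1.
The 3:1 ratio has 4 parts, so with N = 1306 the expected counts are:
  agouti: 1306 × 3/4 = 979.5
  black: 1306 × 1/4 = 326.5
χ² = Σ (O − E)² / E
  agouti: (974 − 979.5)² / 979.5 = 0.0309
  black: (332 − 326.5)² / 326.5 = 0.0926
χ² = 0.0309 + 0.0926 = 0.1235 ≈ 0.124

0.124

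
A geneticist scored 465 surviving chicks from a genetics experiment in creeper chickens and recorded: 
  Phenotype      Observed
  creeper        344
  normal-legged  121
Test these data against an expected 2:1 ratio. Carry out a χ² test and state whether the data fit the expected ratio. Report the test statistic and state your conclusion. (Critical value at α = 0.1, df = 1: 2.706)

Under the 2:1 hypothesis (Σ ratio = 3, N = 465):
  creeper: 465 × 2/3 = 310
  normal-legged: 465 × 1/3 = 155
χ² = Σ (O − E)² / E
  creeper: (344 − 310)² / 310 = 3.7290
  normal-legged: (121 − 155)² / 155 = 7.4581
χ² = 3.7290 + 7.4581 = 11.1871 ≈ 11.187
Degrees of freedom = 2 − 1 = 1; critical value at α = 0.1 is 2.706.
Since 11.187 > 2.706, we reject the null hypothesis — the data do not fit the 2:1 ratio.

11.187; not consistent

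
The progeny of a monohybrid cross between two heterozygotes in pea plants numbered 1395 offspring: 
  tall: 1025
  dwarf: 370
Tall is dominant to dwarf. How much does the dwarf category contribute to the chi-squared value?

For a monohybrid cross between heterozygotes with complete dominance, the expected phenotypic ratio is 3:1.
The 3:1 ratio has 4 parts, so with N = 1395 the expected counts are:
  tall: 1395 × 3/4 = 1046.25
  dwarf: 1395 × 1/4 = 348.75
Contribution of dwarf: (370 − 348.75)² / 348.75 = 1.2948

1.295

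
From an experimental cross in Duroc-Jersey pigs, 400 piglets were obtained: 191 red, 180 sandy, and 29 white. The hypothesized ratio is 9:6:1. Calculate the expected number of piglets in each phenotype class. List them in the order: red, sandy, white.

Under the 9:6:1 hypothesis (Σ ratio = 16, N = 400):
  red: 400 × 9/16 = 225
  sandy: 400 × 6/16 = 150
  white: 400 × 1/16 = 25

225, 150, 25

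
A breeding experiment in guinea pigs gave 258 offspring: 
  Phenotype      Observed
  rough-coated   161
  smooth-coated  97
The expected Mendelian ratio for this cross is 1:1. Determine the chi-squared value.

15.876

Expected counts for N = 258 under a 1:1 ratio (total parts = 2):
  rough-coated: 258 × 1/2 = 129
  smooth-coated: 258 × 1/2 = 129
χ² = Σ (O − E)² / E
  rough-coated: (161 − 129)² / 129 = 7.9380
  smooth-coated: (97 − 129)² / 129 = 7.9380
χ² = 7.9380 + 7.9380 = 15.876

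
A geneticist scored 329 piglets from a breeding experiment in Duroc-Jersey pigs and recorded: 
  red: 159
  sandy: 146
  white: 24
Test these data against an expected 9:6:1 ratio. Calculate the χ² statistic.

8.394

The 9:6:1 ratio has 16 parts, so with N = 329 the expected counts are:
  red: 329 × 9/16 = 185.0625
  sandy: 329 × 6/16 = 123.375
  white: 329 × 1/16 = 20.5625
χ² = Σ (O − E)² / E
  red: (159 − 185.0625)² / 185.0625 = 3.6704
  sandy: (146 − 123.375)² / 123.375 = 4.1491
  white: (24 − 20.5625)² / 20.5625 = 0.5747
χ² = 3.6704 + 4.1491 + 0.5747 = 8.3942 ≈ 8.394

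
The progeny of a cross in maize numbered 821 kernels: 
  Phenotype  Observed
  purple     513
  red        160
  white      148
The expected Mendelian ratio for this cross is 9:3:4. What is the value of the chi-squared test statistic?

The 9:3:4 ratio has 16 parts, so with N = 821 the expected counts are:
  purple: 821 × 9/16 = 461.8125
  red: 821 × 3/16 = 153.9375
  white: 821 × 4/16 = 205.25
χ² = Σ (O − E)² / E
  purple: (513 − 461.8125)² / 461.8125 = 5.6736
  red: (160 − 153.9375)² / 153.9375 = 0.2388
  white: (148 − 205.25)² / 205.25 = 15.9686
χ² = 5.6736 + 0.2388 + 15.9686 = 21.881

21.881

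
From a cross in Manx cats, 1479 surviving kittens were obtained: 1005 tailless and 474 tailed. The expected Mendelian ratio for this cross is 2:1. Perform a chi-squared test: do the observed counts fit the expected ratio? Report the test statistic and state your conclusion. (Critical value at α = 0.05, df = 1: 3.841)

1.098; consistent

Total ratio parts = 3. Expected numbers out of 1479:
  tailless: 1479 × 2/3 = 986
  tailed: 1479 × 1/3 = 493
χ² = Σ (O − E)² / E
  tailless: (1005 − 986)² / 986 = 0.3661
  tailed: (474 − 493)² / 493 = 0.7323
χ² = 0.3661 + 0.7323 = 1.0984 ≈ 1.098
Degrees of freedom = 2 − 1 = 1; critical value at α = 0.05 is 3.841.
Since 1.098 < 3.841, we fail to reject the null hypothesis — the data are consistent with the 2:1 ratio.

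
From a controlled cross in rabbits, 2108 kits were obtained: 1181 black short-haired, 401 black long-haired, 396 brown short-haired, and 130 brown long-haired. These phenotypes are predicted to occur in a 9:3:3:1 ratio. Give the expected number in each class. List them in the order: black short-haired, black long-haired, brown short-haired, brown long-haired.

Expected counts for N = 2108 under a 9:3:3:1 ratio (total parts = 16):
  black short-haired: 2108 × 9/16 = 1185.75
  black long-haired: 2108 × 3/16 = 395.25
  brown short-haired: 2108 × 3/16 = 395.25
  brown long-haired: 2108 × 1/16 = 131.75

1185.75, 395.25, 395.25, 131.75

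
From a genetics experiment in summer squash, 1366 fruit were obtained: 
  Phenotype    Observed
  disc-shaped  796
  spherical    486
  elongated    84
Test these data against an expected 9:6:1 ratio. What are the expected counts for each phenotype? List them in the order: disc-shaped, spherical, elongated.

768.375, 512.25, 85.375

Total ratio parts = 16. Expected numbers out of 1366:
  disc-shaped: 1366 × 9/16 = 768.375
  spherical: 1366 × 6/16 = 512.25
  elongated: 1366 × 1/16 = 85.375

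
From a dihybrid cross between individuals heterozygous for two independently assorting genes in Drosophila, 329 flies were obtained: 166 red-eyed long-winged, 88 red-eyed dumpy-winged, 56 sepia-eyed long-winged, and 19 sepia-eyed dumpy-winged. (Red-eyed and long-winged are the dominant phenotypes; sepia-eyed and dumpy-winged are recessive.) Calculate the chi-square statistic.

13.830

A dihybrid F₂ with independent assortment and complete dominance at both loci gives a 9:3:3:1 phenotypic ratio.
Expected counts for N = 329 under a 9:3:3:1 ratio (total parts = 16):
  red-eyed long-winged: 329 × 9/16 = 185.0625
  red-eyed dumpy-winged: 329 × 3/16 = 61.6875
  sepia-eyed long-winged: 329 × 3/16 = 61.6875
  sepia-eyed dumpy-winged: 329 × 1/16 = 20.5625
χ² = Σ (O − E)² / E
  red-eyed long-winged: (166 − 185.0625)² / 185.0625 = 1.9635
  red-eyed dumpy-winged: (88 − 61.6875)² / 61.6875 = 11.2235
  sepia-eyed long-winged: (56 − 61.6875)² / 61.6875 = 0.5244
  sepia-eyed dumpy-winged: (19 − 20.5625)² / 20.5625 = 0.1187
χ² = 1.9635 + 11.2235 + 0.5244 + 0.1187 = 13.8301 ≈ 13.830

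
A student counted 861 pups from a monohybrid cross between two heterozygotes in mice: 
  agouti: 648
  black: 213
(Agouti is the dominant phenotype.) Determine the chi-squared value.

For a monohybrid cross between heterozygotes with complete dominance, the expected phenotypic ratio is 3:1.
Under the 3:1 hypothesis (Σ ratio = 4, N = 861):
  agouti: 861 × 3/4 = 645.75
  black: 861 × 1/4 = 215.25
χ² = Σ (O − E)² / E
  agouti: (648 − 645.75)² / 645.75 = 0.0078
  black: (213 − 215.25)² / 215.25 = 0.0235
χ² = 0.0078 + 0.0235 = 0.0313 ≈ 0.031

0.031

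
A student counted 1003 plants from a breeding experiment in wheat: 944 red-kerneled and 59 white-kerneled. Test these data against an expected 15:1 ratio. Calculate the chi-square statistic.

The 15:1 ratio has 16 parts, so with N = 1003 the expected counts are:
  red-kerneled: 1003 × 15/16 = 940.3125
  white-kerneled: 1003 × 1/16 = 62.6875
χ² = Σ (O − E)² / E
  red-kerneled: (944 − 940.3125)² / 940.3125 = 0.0145
  white-kerneled: (59 − 62.6875)² / 62.6875 = 0.2169
χ² = 0.0145 + 0.2169 = 0.2314 ≈ 0.231

0.231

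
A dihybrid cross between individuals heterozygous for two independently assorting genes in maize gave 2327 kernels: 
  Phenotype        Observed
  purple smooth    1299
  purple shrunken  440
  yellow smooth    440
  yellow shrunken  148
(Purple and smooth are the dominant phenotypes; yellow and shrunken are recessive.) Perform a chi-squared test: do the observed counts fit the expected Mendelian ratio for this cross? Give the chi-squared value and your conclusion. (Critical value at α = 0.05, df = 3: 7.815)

A dihybrid F₂ with independent assortment and complete dominance at both loci gives a 9:3:3:1 phenotypic ratio.
Expected counts for N = 2327 under a 9:3:3:1 ratio (total parts = 16):
  purple smooth: 2327 × 9/16 = 1308.9375
  purple shrunken: 2327 × 3/16 = 436.3125
  yellow smooth: 2327 × 3/16 = 436.3125
  yellow shrunken: 2327 × 1/16 = 145.4375
χ² = Σ (O − E)² / E
  purple smooth: (1299 − 1308.9375)² / 1308.9375 = 0.0754
  purple shrunken: (440 − 436.3125)² / 436.3125 = 0.0312
  yellow smooth: (440 − 436.3125)² / 436.3125 = 0.0312
  yellow shrunken: (148 − 145.4375)² / 145.4375 = 0.0451
χ² = 0.0754 + 0.0312 + 0.0312 + 0.0451 = 0.1829 ≈ 0.183
Degrees of freedom = 4 − 1 = 3; critical value at α = 0.05 is 7.815.
Since 0.183 < 7.815, we fail to reject the null hypothesis — the data are consistent with the 9:3:3:1 ratio.

0.183; consistent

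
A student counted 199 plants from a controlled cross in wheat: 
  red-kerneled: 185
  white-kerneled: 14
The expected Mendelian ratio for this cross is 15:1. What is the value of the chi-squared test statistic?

Under the 15:1 hypothesis (Σ ratio = 16, N = 199):
  red-kerneled: 199 × 15/16 = 186.5625
  white-kerneled: 199 × 1/16 = 12.4375
χ² = Σ (O − E)² / E
  red-kerneled: (185 − 186.5625)² / 186.5625 = 0.0131
  white-kerneled: (14 − 12.4375)² / 12.4375 = 0.1963
χ² = 0.0131 + 0.1963 = 0.2094 ≈ 0.209

0.209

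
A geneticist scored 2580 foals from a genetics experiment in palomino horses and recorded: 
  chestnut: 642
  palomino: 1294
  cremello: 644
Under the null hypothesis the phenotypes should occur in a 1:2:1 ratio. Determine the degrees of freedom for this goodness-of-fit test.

A goodness-of-fit test with 3 phenotype classes has df = 3 − 1 = 2.

2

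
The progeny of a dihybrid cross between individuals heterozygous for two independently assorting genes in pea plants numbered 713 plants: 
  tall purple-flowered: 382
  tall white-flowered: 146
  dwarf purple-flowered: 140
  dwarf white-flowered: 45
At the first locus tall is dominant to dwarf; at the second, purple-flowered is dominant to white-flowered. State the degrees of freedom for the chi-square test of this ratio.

3

A dihybrid F₂ with independent assortment and complete dominance at both loci gives a 9:3:3:1 phenotypic ratio.
A goodness-of-fit test with 4 phenotype classes has df = 4 − 1 = 3.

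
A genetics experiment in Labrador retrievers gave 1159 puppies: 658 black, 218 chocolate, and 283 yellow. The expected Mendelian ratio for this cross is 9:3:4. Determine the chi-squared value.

Under the 9:3:4 hypothesis (Σ ratio = 16, N = 1159):
  black: 1159 × 9/16 = 651.9375
  chocolate: 1159 × 3/16 = 217.3125
  yellow: 1159 × 4/16 = 289.75
χ² = Σ (O − E)² / E
  black: (658 − 651.9375)² / 651.9375 = 0.0564
  chocolate: (218 − 217.3125)² / 217.3125 = 0.0022
  yellow: (283 − 289.75)² / 289.75 = 0.1572
χ² = 0.0564 + 0.0022 + 0.1572 = 0.2158 ≈ 0.216

0.216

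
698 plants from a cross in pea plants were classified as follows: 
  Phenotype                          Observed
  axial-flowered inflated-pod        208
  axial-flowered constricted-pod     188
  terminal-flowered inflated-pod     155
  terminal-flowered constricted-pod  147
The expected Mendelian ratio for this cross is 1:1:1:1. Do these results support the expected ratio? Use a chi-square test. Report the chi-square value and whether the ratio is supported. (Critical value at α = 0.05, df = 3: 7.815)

The 1:1:1:1 ratio has 4 parts, so with N = 698 the expected counts are:
  axial-flowered inflated-pod: 698 × 1/4 = 174.5
  axial-flowered constricted-pod: 698 × 1/4 = 174.5
  terminal-flowered inflated-pod: 698 × 1/4 = 174.5
  terminal-flowered constricted-pod: 698 × 1/4 = 174.5
χ² = Σ (O − E)² / E
  axial-flowered inflated-pod: (208 − 174.5)² / 174.5 = 6.4312
  axial-flowered constricted-pod: (188 − 174.5)² / 174.5 = 1.0444
  terminal-flowered inflated-pod: (155 − 174.5)² / 174.5 = 2.1791
  terminal-flowered constricted-pod: (147 − 174.5)² / 174.5 = 4.3338
χ² = 6.4312 + 1.0444 + 2.1791 + 4.3338 = 13.9885 ≈ 13.989
Degrees of freedom = 4 − 1 = 3; critical value at α = 0.05 is 7.815.
Since 13.989 > 7.815, we reject the null hypothesis — the data do not fit the 1:1:1:1 ratio.

13.989; not consistent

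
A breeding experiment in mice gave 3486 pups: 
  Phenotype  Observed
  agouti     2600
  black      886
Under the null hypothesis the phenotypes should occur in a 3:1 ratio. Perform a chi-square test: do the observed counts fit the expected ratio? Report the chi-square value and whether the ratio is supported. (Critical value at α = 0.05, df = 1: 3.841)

0.322; consistent

Total ratio parts = 4. Expected numbers out of 3486:
  agouti: 3486 × 3/4 = 2614.5
  black: 3486 × 1/4 = 871.5
χ² = Σ (O − E)² / E
  agouti: (2600 − 2614.5)² / 2614.5 = 0.0804
  black: (886 − 871.5)² / 871.5 = 0.2413
χ² = 0.0804 + 0.2413 = 0.3217 ≈ 0.322
Degrees of freedom = 2 − 1 = 1; critical value at α = 0.05 is 3.841.
Since 0.322 < 3.841, we fail to reject the null hypothesis — the data are consistent with the 3:1 ratio.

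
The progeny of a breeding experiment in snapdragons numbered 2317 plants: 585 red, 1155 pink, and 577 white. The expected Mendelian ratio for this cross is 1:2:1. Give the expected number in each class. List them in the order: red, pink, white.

579.25, 1158.5, 579.25

Total ratio parts = 4. Expected numbers out of 2317:
  red: 2317 × 1/4 = 579.25
  pink: 2317 × 2/4 = 1158.5
  white: 2317 × 1/4 = 579.25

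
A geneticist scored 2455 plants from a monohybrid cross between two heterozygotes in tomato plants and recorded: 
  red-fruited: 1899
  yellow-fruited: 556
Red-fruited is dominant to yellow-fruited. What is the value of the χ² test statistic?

For a monohybrid cross between heterozygotes with complete dominance, the expected phenotypic ratio is 3:1.
Total ratio parts = 4. Expected numbers out of 2455:
  red-fruited: 2455 × 3/4 = 1841.25
  yellow-fruited: 2455 × 1/4 = 613.75
χ² = Σ (O − E)² / E
  red-fruited: (1899 − 1841.25)² / 1841.25 = 1.8113
  yellow-fruited: (556 − 613.75)² / 613.75 = 5.4339
χ² = 1.8113 + 5.4339 = 7.2452 ≈ 7.245

7.245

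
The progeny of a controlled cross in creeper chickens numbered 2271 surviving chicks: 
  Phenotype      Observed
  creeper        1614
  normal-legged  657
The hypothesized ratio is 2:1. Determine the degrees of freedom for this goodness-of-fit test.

A goodness-of-fit test with 2 phenotype classes has df = 2 − 1 = 1.

1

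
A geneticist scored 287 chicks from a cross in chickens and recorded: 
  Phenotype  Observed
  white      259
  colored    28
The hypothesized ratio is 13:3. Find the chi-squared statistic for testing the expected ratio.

The 13:3 ratio has 16 parts, so with N = 287 the expected counts are:
  white: 287 × 13/16 = 233.1875
  colored: 287 × 3/16 = 53.8125
χ² = Σ (O − E)² / E
  white: (259 − 233.1875)² / 233.1875 = 2.8573
  colored: (28 − 53.8125)² / 53.8125 = 12.3816
χ² = 2.8573 + 12.3816 = 15.2389 ≈ 15.239

15.239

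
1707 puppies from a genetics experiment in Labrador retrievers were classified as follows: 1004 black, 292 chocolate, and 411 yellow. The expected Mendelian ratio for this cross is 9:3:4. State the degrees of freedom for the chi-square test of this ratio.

2

A goodness-of-fit test with 3 phenotype classes has df = 3 − 1 = 2.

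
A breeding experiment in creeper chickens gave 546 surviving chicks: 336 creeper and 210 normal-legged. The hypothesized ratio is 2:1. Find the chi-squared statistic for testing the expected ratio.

6.462

The 2:1 ratio has 3 parts, so with N = 546 the expected counts are:
  creeper: 546 × 2/3 = 364
  normal-legged: 546 × 1/3 = 182
χ² = Σ (O − E)² / E
  creeper: (336 − 364)² / 364 = 2.1538
  normal-legged: (210 − 182)² / 182 = 4.3077
χ² = 2.1538 + 4.3077 = 6.4615 ≈ 6.462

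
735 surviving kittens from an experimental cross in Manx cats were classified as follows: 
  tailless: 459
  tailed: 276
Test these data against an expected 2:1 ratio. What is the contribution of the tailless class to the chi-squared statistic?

Expected counts for N = 735 under a 2:1 ratio (total parts = 3):
  tailless: 735 × 2/3 = 490
  tailed: 735 × 1/3 = 245
Contribution of tailless: (459 − 490)² / 490 = 1.9612

1.961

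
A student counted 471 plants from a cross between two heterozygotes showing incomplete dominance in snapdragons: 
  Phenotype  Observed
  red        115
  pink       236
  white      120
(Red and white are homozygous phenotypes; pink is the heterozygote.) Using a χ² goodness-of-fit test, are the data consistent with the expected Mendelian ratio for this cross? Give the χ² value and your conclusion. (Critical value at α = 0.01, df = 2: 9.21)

0.108; consistent

With incomplete dominance, a heterozygote × heterozygote cross gives a 1:2:1 phenotypic ratio.
Under the 1:2:1 hypothesis (Σ ratio = 4, N = 471):
  red: 471 × 1/4 = 117.75
  pink: 471 × 2/4 = 235.5
  white: 471 × 1/4 = 117.75
χ² = Σ (O − E)² / E
  red: (115 − 117.75)² / 117.75 = 0.0642
  pink: (236 − 235.5)² / 235.5 = 0.0011
  white: (120 − 117.75)² / 117.75 = 0.0430
χ² = 0.0642 + 0.0011 + 0.0430 = 0.1083 ≈ 0.108
Degrees of freedom = 3 − 1 = 2; critical value at α = 0.01 is 9.21.
Since 0.108 < 9.21, we fail to reject the null hypothesis — the data are consistent with the 1:2:1 ratio.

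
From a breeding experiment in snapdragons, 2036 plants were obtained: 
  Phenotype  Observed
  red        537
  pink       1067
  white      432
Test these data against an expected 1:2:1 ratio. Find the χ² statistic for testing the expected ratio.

15.547

Under the 1:2:1 hypothesis (Σ ratio = 4, N = 2036):
  red: 2036 × 1/4 = 509
  pink: 2036 × 2/4 = 1018
  white: 2036 × 1/4 = 509
χ² = Σ (O − E)² / E
  red: (537 − 509)² / 509 = 1.5403
  pink: (1067 − 1018)² / 1018 = 2.3585
  white: (432 − 509)² / 509 = 11.6483
χ² = 1.5403 + 2.3585 + 11.6483 = 15.5471 ≈ 15.547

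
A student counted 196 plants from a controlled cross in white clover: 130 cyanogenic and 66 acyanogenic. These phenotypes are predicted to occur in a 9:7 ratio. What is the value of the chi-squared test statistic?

Expected counts for N = 196 under a 9:7 ratio (total parts = 16):
  cyanogenic: 196 × 9/16 = 110.25
  acyanogenic: 196 × 7/16 = 85.75
χ² = Σ (O − E)² / E
  cyanogenic: (130 − 110.25)² / 110.25 = 3.5380
  acyanogenic: (66 − 85.75)² / 85.75 = 4.5488
χ² = 3.5380 + 4.5488 = 8.0868 ≈ 8.087

8.087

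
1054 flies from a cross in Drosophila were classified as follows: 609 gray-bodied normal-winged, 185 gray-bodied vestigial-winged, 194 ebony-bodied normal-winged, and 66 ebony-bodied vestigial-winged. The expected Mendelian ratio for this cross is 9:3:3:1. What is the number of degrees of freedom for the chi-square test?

3

A goodness-of-fit test with 4 phenotype classes has df = 4 − 1 = 3.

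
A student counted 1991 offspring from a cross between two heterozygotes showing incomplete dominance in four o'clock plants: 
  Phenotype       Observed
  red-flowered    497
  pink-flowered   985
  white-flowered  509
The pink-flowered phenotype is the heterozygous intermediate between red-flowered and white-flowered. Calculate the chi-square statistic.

With incomplete dominance, a heterozygote × heterozygote cross gives a 1:2:1 phenotypic ratio.
The 1:2:1 ratio has 4 parts, so with N = 1991 the expected counts are:
  red-flowered: 1991 × 1/4 = 497.75
  pink-flowered: 1991 × 2/4 = 995.5
  white-flowered: 1991 × 1/4 = 497.75
χ² = Σ (O − E)² / E
  red-flowered: (497 − 497.75)² / 497.75 = 0.0011
  pink-flowered: (985 − 995.5)² / 995.5 = 0.1107
  white-flowered: (509 − 497.75)² / 497.75 = 0.2543
χ² = 0.0011 + 0.1107 + 0.2543 = 0.3661 ≈ 0.366

0.366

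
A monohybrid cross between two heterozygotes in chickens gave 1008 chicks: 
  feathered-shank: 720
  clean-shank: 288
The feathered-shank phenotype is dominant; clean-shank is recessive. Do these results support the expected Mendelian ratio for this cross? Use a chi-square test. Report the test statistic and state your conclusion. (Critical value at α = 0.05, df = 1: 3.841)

6.857; not consistent

For a monohybrid cross between heterozygotes with complete dominance, the expected phenotypic ratio is 3:1.
Under the 3:1 hypothesis (Σ ratio = 4, N = 1008):
  feathered-shank: 1008 × 3/4 = 756
  clean-shank: 1008 × 1/4 = 252
χ² = Σ (O − E)² / E
  feathered-shank: (720 − 756)² / 756 = 1.7143
  clean-shank: (288 − 252)² / 252 = 5.1429
χ² = 1.7143 + 5.1429 = 6.8572 ≈ 6.857
Degrees of freedom = 2 − 1 = 1; critical value at α = 0.05 is 3.841.
Since 6.857 > 3.841, we reject the null hypothesis — the data do not fit the 3:1 ratio.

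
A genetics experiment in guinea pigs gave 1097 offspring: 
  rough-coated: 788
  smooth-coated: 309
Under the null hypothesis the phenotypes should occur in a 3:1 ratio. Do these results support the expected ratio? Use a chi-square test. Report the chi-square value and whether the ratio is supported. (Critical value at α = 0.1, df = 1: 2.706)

5.871; not consistent

Expected counts for N = 1097 under a 3:1 ratio (total parts = 4):
  rough-coated: 1097 × 3/4 = 822.75
  smooth-coated: 1097 × 1/4 = 274.25
χ² = Σ (O − E)² / E
  rough-coated: (788 − 822.75)² / 822.75 = 1.4677
  smooth-coated: (309 − 274.25)² / 274.25 = 4.4031
χ² = 1.4677 + 4.4031 = 5.8708 ≈ 5.871
Degrees of freedom = 2 − 1 = 1; critical value at α = 0.1 is 2.706.
Since 5.871 > 2.706, we reject the null hypothesis — the data do not fit the 3:1 ratio.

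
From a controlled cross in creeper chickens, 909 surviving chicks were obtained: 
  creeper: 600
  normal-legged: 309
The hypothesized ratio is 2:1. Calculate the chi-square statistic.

0.178

Under the 2:1 hypothesis (Σ ratio = 3, N = 909):
  creeper: 909 × 2/3 = 606
  normal-legged: 909 × 1/3 = 303
χ² = Σ (O − E)² / E
  creeper: (600 − 606)² / 606 = 0.0594
  normal-legged: (309 − 303)² / 303 = 0.1188
χ² = 0.0594 + 0.1188 = 0.1782 ≈ 0.178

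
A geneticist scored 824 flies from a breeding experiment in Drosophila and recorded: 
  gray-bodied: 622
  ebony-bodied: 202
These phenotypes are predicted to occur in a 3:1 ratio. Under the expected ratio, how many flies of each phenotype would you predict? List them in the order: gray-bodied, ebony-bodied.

618, 206

Expected counts for N = 824 under a 3:1 ratio (total parts = 4):
  gray-bodied: 824 × 3/4 = 618
  ebony-bodied: 824 × 1/4 = 206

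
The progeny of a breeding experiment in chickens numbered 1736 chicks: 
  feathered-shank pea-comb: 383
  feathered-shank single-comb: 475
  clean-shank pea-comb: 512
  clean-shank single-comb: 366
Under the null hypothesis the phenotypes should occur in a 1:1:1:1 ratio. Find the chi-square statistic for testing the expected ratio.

Total ratio parts = 4. Expected numbers out of 1736:
  feathered-shank pea-comb: 1736 × 1/4 = 434
  feathered-shank single-comb: 1736 × 1/4 = 434
  clean-shank pea-comb: 1736 × 1/4 = 434
  clean-shank single-comb: 1736 × 1/4 = 434
χ² = Σ (O − E)² / E
  feathered-shank pea-comb: (383 − 434)² / 434 = 5.9931
  feathered-shank single-comb: (475 − 434)² / 434 = 3.8733
  clean-shank pea-comb: (512 − 434)² / 434 = 14.0184
  clean-shank single-comb: (366 − 434)² / 434 = 10.6544
χ² = 5.9931 + 3.8733 + 14.0184 + 10.6544 = 34.5392 ≈ 34.539

34.539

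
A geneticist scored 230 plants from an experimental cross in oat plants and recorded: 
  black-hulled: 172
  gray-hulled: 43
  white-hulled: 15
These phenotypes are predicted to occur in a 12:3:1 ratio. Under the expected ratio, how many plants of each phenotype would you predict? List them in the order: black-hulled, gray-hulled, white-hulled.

Under the 12:3:1 hypothesis (Σ ratio = 16, N = 230):
  black-hulled: 230 × 12/16 = 172.5
  gray-hulled: 230 × 3/16 = 43.125
  white-hulled: 230 × 1/16 = 14.375

172.5, 43.125, 14.375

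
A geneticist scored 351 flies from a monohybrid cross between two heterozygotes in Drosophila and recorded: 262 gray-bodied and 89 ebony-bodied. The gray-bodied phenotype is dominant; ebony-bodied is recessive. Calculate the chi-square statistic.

0.024

For a monohybrid cross between heterozygotes with complete dominance, the expected phenotypic ratio is 3:1.
The 3:1 ratio has 4 parts, so with N = 351 the expected counts are:
  gray-bodied: 351 × 3/4 = 263.25
  ebony-bodied: 351 × 1/4 = 87.75
χ² = Σ (O − E)² / E
  gray-bodied: (262 − 263.25)² / 263.25 = 0.0059
  ebony-bodied: (89 − 87.75)² / 87.75 = 0.0178
χ² = 0.0059 + 0.0178 = 0.0237 ≈ 0.024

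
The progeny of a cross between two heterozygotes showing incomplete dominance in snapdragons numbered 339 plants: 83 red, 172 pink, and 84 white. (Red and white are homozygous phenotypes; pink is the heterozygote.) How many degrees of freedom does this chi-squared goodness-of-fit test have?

2

With incomplete dominance, a heterozygote × heterozygote cross gives a 1:2:1 phenotypic ratio.
A goodness-of-fit test with 3 phenotype classes has df = 3 − 1 = 2.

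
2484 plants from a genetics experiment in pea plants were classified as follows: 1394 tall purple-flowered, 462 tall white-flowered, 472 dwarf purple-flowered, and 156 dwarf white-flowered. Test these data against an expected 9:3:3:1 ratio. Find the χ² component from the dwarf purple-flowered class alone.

Total ratio parts = 16. Expected numbers out of 2484:
  tall purple-flowered: 2484 × 9/16 = 1397.25
  tall white-flowered: 2484 × 3/16 = 465.75
  dwarf purple-flowered: 2484 × 3/16 = 465.75
  dwarf white-flowered: 2484 × 1/16 = 155.25
Contribution of dwarf purple-flowered: (472 − 465.75)² / 465.75 = 0.0839

0.084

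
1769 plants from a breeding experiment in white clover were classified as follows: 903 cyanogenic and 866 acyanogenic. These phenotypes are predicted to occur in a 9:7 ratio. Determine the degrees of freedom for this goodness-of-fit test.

1

A goodness-of-fit test with 2 phenotype classes has df = 2 − 1 = 1.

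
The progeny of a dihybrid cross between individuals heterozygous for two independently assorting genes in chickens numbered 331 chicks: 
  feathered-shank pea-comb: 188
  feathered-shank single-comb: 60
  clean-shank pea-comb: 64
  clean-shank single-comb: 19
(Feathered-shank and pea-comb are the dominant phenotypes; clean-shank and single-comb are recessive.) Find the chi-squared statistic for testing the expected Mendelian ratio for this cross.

0.284

A dihybrid F₂ with independent assortment and complete dominance at both loci gives a 9:3:3:1 phenotypic ratio.
Expected counts for N = 331 under a 9:3:3:1 ratio (total parts = 16):
  feathered-shank pea-comb: 331 × 9/16 = 186.1875
  feathered-shank single-comb: 331 × 3/16 = 62.0625
  clean-shank pea-comb: 331 × 3/16 = 62.0625
  clean-shank single-comb: 331 × 1/16 = 20.6875
χ² = Σ (O − E)² / E
  feathered-shank pea-comb: (188 − 186.1875)² / 186.1875 = 0.0176
  feathered-shank single-comb: (60 − 62.0625)² / 62.0625 = 0.0685
  clean-shank pea-comb: (64 − 62.0625)² / 62.0625 = 0.0605
  clean-shank single-comb: (19 − 20.6875)² / 20.6875 = 0.1377
χ² = 0.0176 + 0.0685 + 0.0605 + 0.1377 = 0.2843 ≈ 0.284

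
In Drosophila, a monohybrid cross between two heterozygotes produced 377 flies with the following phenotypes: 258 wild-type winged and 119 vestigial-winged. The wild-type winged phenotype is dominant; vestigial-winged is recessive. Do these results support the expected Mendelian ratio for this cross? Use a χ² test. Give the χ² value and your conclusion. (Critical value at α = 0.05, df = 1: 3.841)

For a monohybrid cross between heterozygotes with complete dominance, the expected phenotypic ratio is 3:1.
The 3:1 ratio has 4 parts, so with N = 377 the expected counts are:
  wild-type winged: 377 × 3/4 = 282.75
  vestigial-winged: 377 × 1/4 = 94.25
χ² = Σ (O − E)² / E
  wild-type winged: (258 − 282.75)² / 282.75 = 2.1664
  vestigial-winged: (119 − 94.25)² / 94.25 = 6.4993
χ² = 2.1664 + 6.4993 = 8.6657 ≈ 8.666
Degrees of freedom = 2 − 1 = 1; critical value at α = 0.05 is 3.841.
Since 8.666 > 3.841, we reject the null hypothesis — the data do not fit the 3:1 ratio.

8.666; not consistent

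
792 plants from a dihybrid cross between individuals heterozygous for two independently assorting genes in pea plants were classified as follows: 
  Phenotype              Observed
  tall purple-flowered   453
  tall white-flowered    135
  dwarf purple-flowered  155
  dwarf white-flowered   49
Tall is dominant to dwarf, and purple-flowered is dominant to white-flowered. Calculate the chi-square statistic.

1.643

A dihybrid F₂ with independent assortment and complete dominance at both loci gives a 9:3:3:1 phenotypic ratio.
Under the 9:3:3:1 hypothesis (Σ ratio = 16, N = 792):
  tall purple-flowered: 792 × 9/16 = 445.5
  tall white-flowered: 792 × 3/16 = 148.5
  dwarf purple-flowered: 792 × 3/16 = 148.5
  dwarf white-flowered: 792 × 1/16 = 49.5
χ² = Σ (O − E)² / E
  tall purple-flowered: (453 − 445.5)² / 445.5 = 0.1263
  tall white-flowered: (135 − 148.5)² / 148.5 = 1.2273
  dwarf purple-flowered: (155 − 148.5)² / 148.5 = 0.2845
  dwarf white-flowered: (49 − 49.5)² / 49.5 = 0.0051
χ² = 0.1263 + 1.2273 + 0.2845 + 0.0051 = 1.6432 ≈ 1.643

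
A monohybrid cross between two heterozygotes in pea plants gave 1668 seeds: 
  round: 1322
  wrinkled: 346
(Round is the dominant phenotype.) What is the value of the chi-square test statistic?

For a monohybrid cross between heterozygotes with complete dominance, the expected phenotypic ratio is 3:1.
Under the 3:1 hypothesis (Σ ratio = 4, N = 1668):
  round: 1668 × 3/4 = 1251
  wrinkled: 1668 × 1/4 = 417
χ² = Σ (O − E)² / E
  round: (1322 − 1251)² / 1251 = 4.0296
  wrinkled: (346 − 417)² / 417 = 12.0887
χ² = 4.0296 + 12.0887 = 16.1183 ≈ 16.118

16.118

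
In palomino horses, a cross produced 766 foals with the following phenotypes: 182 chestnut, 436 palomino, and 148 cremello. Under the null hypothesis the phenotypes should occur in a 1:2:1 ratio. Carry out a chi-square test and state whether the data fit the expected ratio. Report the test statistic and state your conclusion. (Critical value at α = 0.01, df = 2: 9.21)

Total ratio parts = 4. Expected numbers out of 766:
  chestnut: 766 × 1/4 = 191.5
  palomino: 766 × 2/4 = 383
  cremello: 766 × 1/4 = 191.5
χ² = Σ (O − E)² / E
  chestnut: (182 − 191.5)² / 191.5 = 0.4713
  palomino: (436 − 383)² / 383 = 7.3342
  cremello: (148 − 191.5)² / 191.5 = 9.8812
χ² = 0.4713 + 7.3342 + 9.8812 = 17.6867 ≈ 17.687
Degrees of freedom = 3 − 1 = 2; critical value at α = 0.01 is 9.21.
Since 17.687 > 9.21, we reject the null hypothesis — the data do not fit the 1:2:1 ratio.

17.687; not consistent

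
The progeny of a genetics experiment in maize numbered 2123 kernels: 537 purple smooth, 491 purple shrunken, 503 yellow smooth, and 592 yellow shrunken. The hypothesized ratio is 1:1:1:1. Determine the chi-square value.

The 1:1:1:1 ratio has 4 parts, so with N = 2123 the expected counts are:
  purple smooth: 2123 × 1/4 = 530.75
  purple shrunken: 2123 × 1/4 = 530.75
  yellow smooth: 2123 × 1/4 = 530.75
  yellow shrunken: 2123 × 1/4 = 530.75
χ² = Σ (O − E)² / E
  purple smooth: (537 − 530.75)² / 530.75 = 0.0736
  purple shrunken: (491 − 530.75)² / 530.75 = 2.9770
  yellow smooth: (503 − 530.75)² / 530.75 = 1.4509
  yellow shrunken: (592 − 530.75)² / 530.75 = 7.0684
χ² = 0.0736 + 2.9770 + 1.4509 + 7.0684 = 11.5699 ≈ 11.570

11.570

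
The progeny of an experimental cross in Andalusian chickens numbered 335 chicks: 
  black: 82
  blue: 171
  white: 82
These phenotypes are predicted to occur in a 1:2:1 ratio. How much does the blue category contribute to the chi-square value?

0.073

Under the 1:2:1 hypothesis (Σ ratio = 4, N = 335):
  black: 335 × 1/4 = 83.75
  blue: 335 × 2/4 = 167.5
  white: 335 × 1/4 = 83.75
Contribution of blue: (171 − 167.5)² / 167.5 = 0.0731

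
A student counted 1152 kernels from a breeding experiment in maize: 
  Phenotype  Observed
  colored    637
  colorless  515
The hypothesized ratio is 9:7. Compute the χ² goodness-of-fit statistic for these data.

0.427

Under the 9:7 hypothesis (Σ ratio = 16, N = 1152):
  colored: 1152 × 9/16 = 648
  colorless: 1152 × 7/16 = 504
χ² = Σ (O − E)² / E
  colored: (637 − 648)² / 648 = 0.1867
  colorless: (515 − 504)² / 504 = 0.2401
χ² = 0.1867 + 0.2401 = 0.4268 ≈ 0.427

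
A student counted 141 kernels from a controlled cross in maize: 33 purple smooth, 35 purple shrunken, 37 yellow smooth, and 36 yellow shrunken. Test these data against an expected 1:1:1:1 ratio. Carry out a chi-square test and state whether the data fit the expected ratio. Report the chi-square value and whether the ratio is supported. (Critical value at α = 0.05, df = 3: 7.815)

0.248; consistent

The 1:1:1:1 ratio has 4 parts, so with N = 141 the expected counts are:
  purple smooth: 141 × 1/4 = 35.25
  purple shrunken: 141 × 1/4 = 35.25
  yellow smooth: 141 × 1/4 = 35.25
  yellow shrunken: 141 × 1/4 = 35.25
χ² = Σ (O − E)² / E
  purple smooth: (33 − 35.25)² / 35.25 = 0.1436
  purple shrunken: (35 − 35.25)² / 35.25 = 0.0018
  yellow smooth: (37 − 35.25)² / 35.25 = 0.0869
  yellow shrunken: (36 − 35.25)² / 35.25 = 0.0160
χ² = 0.1436 + 0.0018 + 0.0869 + 0.0160 = 0.2483 ≈ 0.248
Degrees of freedom = 4 − 1 = 3; critical value at α = 0.05 is 7.815.
Since 0.248 < 7.815, we fail to reject the null hypothesis — the data are consistent with the 1:1:1:1 ratio.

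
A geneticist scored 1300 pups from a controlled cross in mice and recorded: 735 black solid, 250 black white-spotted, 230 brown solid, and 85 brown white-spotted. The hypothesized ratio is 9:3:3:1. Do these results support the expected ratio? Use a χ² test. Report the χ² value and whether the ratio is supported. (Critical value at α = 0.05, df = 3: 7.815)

Expected counts for N = 1300 under a 9:3:3:1 ratio (total parts = 16):
  black solid: 1300 × 9/16 = 731.25
  black white-spotted: 1300 × 3/16 = 243.75
  brown solid: 1300 × 3/16 = 243.75
  brown white-spotted: 1300 × 1/16 = 81.25
χ² = Σ (O − E)² / E
  black solid: (735 − 731.25)² / 731.25 = 0.0192
  black white-spotted: (250 − 243.75)² / 243.75 = 0.1603
  brown solid: (230 − 243.75)² / 243.75 = 0.7756
  brown white-spotted: (85 − 81.25)² / 81.25 = 0.1731
χ² = 0.0192 + 0.1603 + 0.7756 + 0.1731 = 1.1282 ≈ 1.128
Degrees of freedom = 4 − 1 = 3; critical value at α = 0.05 is 7.815.
Since 1.128 < 7.815, we fail to reject the null hypothesis — the data are consistent with the 9:3:3:1 ratio.

1.128; consistent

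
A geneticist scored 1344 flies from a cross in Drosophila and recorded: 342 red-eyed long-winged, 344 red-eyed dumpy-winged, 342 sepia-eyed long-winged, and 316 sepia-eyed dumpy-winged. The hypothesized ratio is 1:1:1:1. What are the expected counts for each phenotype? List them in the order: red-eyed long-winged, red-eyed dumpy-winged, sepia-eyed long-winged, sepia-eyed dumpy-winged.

336, 336, 336, 336

Total ratio parts = 4. Expected numbers out of 1344:
  red-eyed long-winged: 1344 × 1/4 = 336
  red-eyed dumpy-winged: 1344 × 1/4 = 336
  sepia-eyed long-winged: 1344 × 1/4 = 336
  sepia-eyed dumpy-winged: 1344 × 1/4 = 336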